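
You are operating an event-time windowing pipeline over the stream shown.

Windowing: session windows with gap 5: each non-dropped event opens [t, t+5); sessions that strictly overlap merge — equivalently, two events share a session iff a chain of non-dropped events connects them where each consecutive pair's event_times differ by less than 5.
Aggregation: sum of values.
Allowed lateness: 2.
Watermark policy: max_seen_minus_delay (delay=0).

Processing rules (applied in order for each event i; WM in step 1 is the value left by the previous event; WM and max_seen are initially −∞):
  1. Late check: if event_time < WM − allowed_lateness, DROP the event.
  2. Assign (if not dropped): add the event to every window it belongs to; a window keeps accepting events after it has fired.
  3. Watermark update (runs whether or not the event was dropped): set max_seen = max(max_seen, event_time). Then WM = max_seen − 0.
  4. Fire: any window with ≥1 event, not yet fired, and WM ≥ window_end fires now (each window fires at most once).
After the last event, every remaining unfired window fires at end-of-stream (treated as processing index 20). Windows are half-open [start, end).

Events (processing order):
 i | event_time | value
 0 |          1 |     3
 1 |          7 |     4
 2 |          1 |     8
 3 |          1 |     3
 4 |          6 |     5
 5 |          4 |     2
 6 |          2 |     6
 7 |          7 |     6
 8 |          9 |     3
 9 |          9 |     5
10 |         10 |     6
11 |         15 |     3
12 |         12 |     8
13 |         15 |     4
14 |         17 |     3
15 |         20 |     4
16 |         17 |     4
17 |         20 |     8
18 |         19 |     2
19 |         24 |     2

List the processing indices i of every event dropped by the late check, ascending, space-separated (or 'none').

2 3 5 6 12 16

i=0 t=1 v=3: → [1,6); WM=1
i=1 t=7 v=4: → [7,12); WM=7
i=2 t=1 v=8: DROP (t<7-2); WM=7
i=3 t=1 v=3: DROP (t<7-2); WM=7
i=4 t=6 v=5: → [6,12); WM=7
i=5 t=4 v=2: DROP (t<7-2); WM=7
i=6 t=2 v=6: DROP (t<7-2); WM=7
i=7 t=7 v=6: → [6,12); WM=7
i=8 t=9 v=3: → [6,14); WM=9
i=9 t=9 v=5: → [6,14); WM=9
i=10 t=10 v=6: → [6,15); WM=10
i=11 t=15 v=3: → [15,20); WM=15
i=12 t=12 v=8: DROP (t<15-2); WM=15
i=13 t=15 v=4: → [15,20); WM=15
i=14 t=17 v=3: → [15,22); WM=17
i=15 t=20 v=4: → [15,25); WM=20
i=16 t=17 v=4: DROP (t<20-2); WM=20
i=17 t=20 v=8: → [15,25); WM=20
i=18 t=19 v=2: → [15,25); WM=20
i=19 t=24 v=2: → [15,29); WM=24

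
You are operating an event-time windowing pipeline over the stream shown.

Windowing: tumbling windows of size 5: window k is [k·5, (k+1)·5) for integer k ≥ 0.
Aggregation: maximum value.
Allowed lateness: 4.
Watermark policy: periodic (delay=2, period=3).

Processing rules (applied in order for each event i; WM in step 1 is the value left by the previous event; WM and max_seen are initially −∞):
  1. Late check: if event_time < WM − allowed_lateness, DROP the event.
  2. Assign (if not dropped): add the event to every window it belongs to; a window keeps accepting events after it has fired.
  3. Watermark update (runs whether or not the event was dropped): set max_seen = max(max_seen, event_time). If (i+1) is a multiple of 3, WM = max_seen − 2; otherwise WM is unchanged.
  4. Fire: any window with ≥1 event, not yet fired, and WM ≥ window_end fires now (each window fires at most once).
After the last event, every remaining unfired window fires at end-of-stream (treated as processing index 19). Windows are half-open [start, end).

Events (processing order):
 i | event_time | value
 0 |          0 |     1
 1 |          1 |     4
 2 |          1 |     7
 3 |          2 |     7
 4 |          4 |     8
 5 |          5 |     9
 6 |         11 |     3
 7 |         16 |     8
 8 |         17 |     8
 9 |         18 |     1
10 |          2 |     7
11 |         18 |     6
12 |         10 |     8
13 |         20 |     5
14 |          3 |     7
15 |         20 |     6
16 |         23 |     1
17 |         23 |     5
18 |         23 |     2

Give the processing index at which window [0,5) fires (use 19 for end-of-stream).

8

i=0 t=0 v=1: → [0,5); WM=−∞
i=1 t=1 v=4: → [0,5); WM=−∞
i=2 t=1 v=7: → [0,5); WM=-1
i=3 t=2 v=7: → [0,5); WM=-1
i=4 t=4 v=8: → [0,5); WM=-1
i=5 t=5 v=9: → [5,10); WM=3
i=6 t=11 v=3: → [10,15); WM=3
i=7 t=16 v=8: → [15,20); WM=3
i=8 t=17 v=8: → [15,20); WM=15; [0,5) fires=8 [5,10) fires=9 [10,15) fires=3
i=9 t=18 v=1: → [15,20); WM=15
i=10 t=2 v=7: DROP (t<15-4); WM=15
i=11 t=18 v=6: → [15,20); WM=16
i=12 t=10 v=8: DROP (t<16-4); WM=16
i=13 t=20 v=5: → [20,25); WM=16
i=14 t=3 v=7: DROP (t<16-4); WM=18
i=15 t=20 v=6: → [20,25); WM=18
i=16 t=23 v=1: → [20,25); WM=18
i=17 t=23 v=5: → [20,25); WM=21; [15,20) fires=8
i=18 t=23 v=2: → [20,25); WM=21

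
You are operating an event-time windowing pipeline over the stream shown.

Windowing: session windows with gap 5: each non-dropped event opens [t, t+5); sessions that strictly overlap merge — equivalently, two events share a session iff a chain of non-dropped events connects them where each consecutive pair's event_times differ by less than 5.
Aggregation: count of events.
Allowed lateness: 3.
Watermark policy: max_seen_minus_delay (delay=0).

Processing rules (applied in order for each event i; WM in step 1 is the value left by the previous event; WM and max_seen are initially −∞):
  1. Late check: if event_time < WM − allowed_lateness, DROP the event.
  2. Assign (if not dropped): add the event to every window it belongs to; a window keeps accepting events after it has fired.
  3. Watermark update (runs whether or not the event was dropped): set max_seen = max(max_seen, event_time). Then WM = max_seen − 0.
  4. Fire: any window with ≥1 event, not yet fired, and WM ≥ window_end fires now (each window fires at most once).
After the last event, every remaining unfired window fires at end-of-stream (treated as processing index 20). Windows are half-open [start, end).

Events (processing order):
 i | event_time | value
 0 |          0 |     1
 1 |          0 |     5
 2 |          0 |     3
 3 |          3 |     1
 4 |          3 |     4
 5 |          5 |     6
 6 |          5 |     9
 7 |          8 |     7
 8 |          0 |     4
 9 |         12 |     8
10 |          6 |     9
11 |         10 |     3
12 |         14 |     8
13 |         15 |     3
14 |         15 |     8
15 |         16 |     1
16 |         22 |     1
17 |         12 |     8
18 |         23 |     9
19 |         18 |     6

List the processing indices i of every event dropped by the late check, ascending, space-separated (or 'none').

i=0 t=0 v=1: → [0,5); WM=0
i=1 t=0 v=5: → [0,5); WM=0
i=2 t=0 v=3: → [0,5); WM=0
i=3 t=3 v=1: → [0,8); WM=3
i=4 t=3 v=4: → [0,8); WM=3
i=5 t=5 v=6: → [0,10); WM=5
i=6 t=5 v=9: → [0,10); WM=5
i=7 t=8 v=7: → [0,13); WM=8
i=8 t=0 v=4: DROP (t<8-3); WM=8
i=9 t=12 v=8: → [0,17); WM=12
i=10 t=6 v=9: DROP (t<12-3); WM=12
i=11 t=10 v=3: → [0,17); WM=12
i=12 t=14 v=8: → [0,19); WM=14
i=13 t=15 v=3: → [0,20); WM=15
i=14 t=15 v=8: → [0,20); WM=15
i=15 t=16 v=1: → [0,21); WM=16
i=16 t=22 v=1: → [22,27); WM=22
i=17 t=12 v=8: DROP (t<22-3); WM=22
i=18 t=23 v=9: → [22,28); WM=23
i=19 t=18 v=6: DROP (t<23-3); WM=23

8 10 17 19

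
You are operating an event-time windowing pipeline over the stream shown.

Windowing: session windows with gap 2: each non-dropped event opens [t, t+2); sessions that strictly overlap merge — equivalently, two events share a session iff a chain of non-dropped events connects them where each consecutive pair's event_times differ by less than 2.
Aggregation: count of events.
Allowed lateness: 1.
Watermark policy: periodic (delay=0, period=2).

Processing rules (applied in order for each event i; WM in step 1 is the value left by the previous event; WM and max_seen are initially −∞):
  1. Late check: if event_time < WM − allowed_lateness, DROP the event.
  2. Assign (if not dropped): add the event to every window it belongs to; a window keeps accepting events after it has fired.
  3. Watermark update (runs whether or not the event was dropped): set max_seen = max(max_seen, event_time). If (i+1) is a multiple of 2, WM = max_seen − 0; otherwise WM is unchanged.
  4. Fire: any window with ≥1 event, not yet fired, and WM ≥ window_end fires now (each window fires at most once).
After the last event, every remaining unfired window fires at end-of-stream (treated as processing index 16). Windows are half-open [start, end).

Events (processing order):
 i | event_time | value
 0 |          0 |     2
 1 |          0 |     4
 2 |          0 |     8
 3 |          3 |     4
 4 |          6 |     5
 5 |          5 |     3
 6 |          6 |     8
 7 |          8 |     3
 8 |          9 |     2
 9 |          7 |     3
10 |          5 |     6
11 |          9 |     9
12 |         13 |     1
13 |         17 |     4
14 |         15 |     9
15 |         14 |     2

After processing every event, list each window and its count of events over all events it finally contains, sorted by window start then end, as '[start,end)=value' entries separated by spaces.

i=0 t=0 v=2: → [0,2); WM=−∞
i=1 t=0 v=4: → [0,2); WM=0
i=2 t=0 v=8: → [0,2); WM=0
i=3 t=3 v=4: → [3,5); WM=3
i=4 t=6 v=5: → [6,8); WM=3
i=5 t=5 v=3: → [5,8); WM=6
i=6 t=6 v=8: → [5,8); WM=6
i=7 t=8 v=3: → [8,10); WM=8
i=8 t=9 v=2: → [8,11); WM=8
i=9 t=7 v=3: → [5,11); WM=9
i=10 t=5 v=6: DROP (t<9-1); WM=9
i=11 t=9 v=9: → [5,11); WM=9
i=12 t=13 v=1: → [13,15); WM=9
i=13 t=17 v=4: → [17,19); WM=17
i=14 t=15 v=9: DROP (t<17-1); WM=17
i=15 t=14 v=2: DROP (t<17-1); WM=17

[0,2)=3 [3,5)=1 [5,11)=7 [13,15)=1 [17,19)=1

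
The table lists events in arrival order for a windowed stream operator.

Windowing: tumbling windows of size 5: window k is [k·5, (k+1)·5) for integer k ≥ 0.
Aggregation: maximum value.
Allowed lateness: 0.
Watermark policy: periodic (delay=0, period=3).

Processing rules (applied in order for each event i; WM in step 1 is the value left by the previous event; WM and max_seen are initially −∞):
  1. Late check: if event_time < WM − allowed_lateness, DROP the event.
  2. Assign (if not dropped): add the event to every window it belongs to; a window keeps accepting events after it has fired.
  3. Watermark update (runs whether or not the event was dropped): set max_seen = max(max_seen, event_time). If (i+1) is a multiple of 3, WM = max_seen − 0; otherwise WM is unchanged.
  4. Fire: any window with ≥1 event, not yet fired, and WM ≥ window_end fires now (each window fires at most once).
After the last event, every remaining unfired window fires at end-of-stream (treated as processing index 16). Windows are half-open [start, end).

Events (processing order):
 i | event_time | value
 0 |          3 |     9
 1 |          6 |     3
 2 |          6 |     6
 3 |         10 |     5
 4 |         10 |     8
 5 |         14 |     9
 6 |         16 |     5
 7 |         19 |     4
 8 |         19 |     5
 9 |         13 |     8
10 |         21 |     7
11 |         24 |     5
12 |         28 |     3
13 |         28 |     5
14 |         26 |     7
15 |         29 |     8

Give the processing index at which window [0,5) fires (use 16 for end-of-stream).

2

i=0 t=3 v=9: → [0,5); WM=−∞
i=1 t=6 v=3: → [5,10); WM=−∞
i=2 t=6 v=6: → [5,10); WM=6; [0,5) fires=9
i=3 t=10 v=5: → [10,15); WM=6
i=4 t=10 v=8: → [10,15); WM=6
i=5 t=14 v=9: → [10,15); WM=14; [5,10) fires=6
i=6 t=16 v=5: → [15,20); WM=14
i=7 t=19 v=4: → [15,20); WM=14
i=8 t=19 v=5: → [15,20); WM=19; [10,15) fires=9
i=9 t=13 v=8: DROP (t<19-0); WM=19
i=10 t=21 v=7: → [20,25); WM=19
i=11 t=24 v=5: → [20,25); WM=24; [15,20) fires=5
i=12 t=28 v=3: → [25,30); WM=24
i=13 t=28 v=5: → [25,30); WM=24
i=14 t=26 v=7: → [25,30); WM=28; [20,25) fires=7
i=15 t=29 v=8: → [25,30); WM=28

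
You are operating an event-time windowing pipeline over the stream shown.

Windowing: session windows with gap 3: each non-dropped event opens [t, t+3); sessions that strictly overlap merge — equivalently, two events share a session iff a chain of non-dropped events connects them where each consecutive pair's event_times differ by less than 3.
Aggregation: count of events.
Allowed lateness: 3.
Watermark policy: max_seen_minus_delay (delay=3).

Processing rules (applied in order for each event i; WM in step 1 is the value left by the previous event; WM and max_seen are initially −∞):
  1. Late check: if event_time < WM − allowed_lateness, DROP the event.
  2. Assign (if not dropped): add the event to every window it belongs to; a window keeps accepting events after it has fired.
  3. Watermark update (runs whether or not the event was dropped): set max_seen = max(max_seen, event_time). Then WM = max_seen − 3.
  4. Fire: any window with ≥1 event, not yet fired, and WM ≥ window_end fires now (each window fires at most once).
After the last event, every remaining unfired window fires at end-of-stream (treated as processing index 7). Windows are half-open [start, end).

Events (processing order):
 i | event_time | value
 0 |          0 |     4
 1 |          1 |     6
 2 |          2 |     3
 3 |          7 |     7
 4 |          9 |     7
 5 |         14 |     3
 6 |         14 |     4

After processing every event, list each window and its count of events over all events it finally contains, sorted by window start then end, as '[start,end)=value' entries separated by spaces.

[0,5)=3 [7,12)=2 [14,17)=2

i=0 t=0 v=4: → [0,3); WM=-3
i=1 t=1 v=6: → [0,4); WM=-2
i=2 t=2 v=3: → [0,5); WM=-1
i=3 t=7 v=7: → [7,10); WM=4
i=4 t=9 v=7: → [7,12); WM=6
i=5 t=14 v=3: → [14,17); WM=11
i=6 t=14 v=4: → [14,17); WM=11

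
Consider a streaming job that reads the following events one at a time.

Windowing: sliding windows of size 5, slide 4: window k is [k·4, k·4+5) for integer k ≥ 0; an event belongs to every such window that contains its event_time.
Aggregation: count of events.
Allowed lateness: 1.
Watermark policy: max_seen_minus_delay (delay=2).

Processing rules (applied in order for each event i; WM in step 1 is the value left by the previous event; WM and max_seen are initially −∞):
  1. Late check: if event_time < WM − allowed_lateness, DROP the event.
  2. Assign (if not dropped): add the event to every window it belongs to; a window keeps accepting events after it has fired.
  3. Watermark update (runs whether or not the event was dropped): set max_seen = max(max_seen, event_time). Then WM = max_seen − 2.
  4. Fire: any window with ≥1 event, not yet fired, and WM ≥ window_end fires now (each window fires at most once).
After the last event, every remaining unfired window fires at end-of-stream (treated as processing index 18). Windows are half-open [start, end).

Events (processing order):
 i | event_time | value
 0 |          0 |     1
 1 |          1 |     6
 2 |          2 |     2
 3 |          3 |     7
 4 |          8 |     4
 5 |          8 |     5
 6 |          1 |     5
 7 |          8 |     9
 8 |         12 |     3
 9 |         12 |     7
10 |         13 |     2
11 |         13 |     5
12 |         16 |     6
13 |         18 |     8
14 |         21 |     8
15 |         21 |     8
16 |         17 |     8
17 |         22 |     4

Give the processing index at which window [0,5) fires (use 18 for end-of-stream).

4

i=0 t=0 v=1: → [0,5); WM=-2
i=1 t=1 v=6: → [0,5); WM=-1
i=2 t=2 v=2: → [0,5); WM=0
i=3 t=3 v=7: → [0,5); WM=1
i=4 t=8 v=4: → [8,13),[4,9); WM=6; [0,5) fires=4
i=5 t=8 v=5: → [8,13),[4,9); WM=6
i=6 t=1 v=5: DROP (t<6-1); WM=6
i=7 t=8 v=9: → [8,13),[4,9); WM=6
i=8 t=12 v=3: → [12,17),[8,13); WM=10; [4,9) fires=3
i=9 t=12 v=7: → [12,17),[8,13); WM=10
i=10 t=13 v=2: → [12,17); WM=11
i=11 t=13 v=5: → [12,17); WM=11
i=12 t=16 v=6: → [16,21),[12,17); WM=14; [8,13) fires=5
i=13 t=18 v=8: → [16,21); WM=16
i=14 t=21 v=8: → [20,25); WM=19; [12,17) fires=5
i=15 t=21 v=8: → [20,25); WM=19
i=16 t=17 v=8: DROP (t<19-1); WM=19
i=17 t=22 v=4: → [20,25); WM=20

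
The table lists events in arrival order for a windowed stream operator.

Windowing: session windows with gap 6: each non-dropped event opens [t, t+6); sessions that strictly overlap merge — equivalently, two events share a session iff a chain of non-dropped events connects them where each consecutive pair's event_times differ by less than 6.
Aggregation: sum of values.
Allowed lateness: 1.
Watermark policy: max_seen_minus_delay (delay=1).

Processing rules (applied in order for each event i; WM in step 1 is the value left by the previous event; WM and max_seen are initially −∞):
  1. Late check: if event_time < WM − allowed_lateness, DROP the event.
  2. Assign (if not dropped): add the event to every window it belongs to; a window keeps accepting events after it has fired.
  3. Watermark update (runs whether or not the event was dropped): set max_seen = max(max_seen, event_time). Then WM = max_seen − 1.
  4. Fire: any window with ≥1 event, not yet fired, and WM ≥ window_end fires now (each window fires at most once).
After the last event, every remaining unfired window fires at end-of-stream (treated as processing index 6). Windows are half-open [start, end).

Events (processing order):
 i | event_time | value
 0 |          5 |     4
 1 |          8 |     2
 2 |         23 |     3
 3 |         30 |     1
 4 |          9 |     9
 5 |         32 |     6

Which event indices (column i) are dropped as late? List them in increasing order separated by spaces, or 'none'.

4

i=0 t=5 v=4: → [5,11); WM=4
i=1 t=8 v=2: → [5,14); WM=7
i=2 t=23 v=3: → [23,29); WM=22
i=3 t=30 v=1: → [30,36); WM=29
i=4 t=9 v=9: DROP (t<29-1); WM=29
i=5 t=32 v=6: → [30,38); WM=31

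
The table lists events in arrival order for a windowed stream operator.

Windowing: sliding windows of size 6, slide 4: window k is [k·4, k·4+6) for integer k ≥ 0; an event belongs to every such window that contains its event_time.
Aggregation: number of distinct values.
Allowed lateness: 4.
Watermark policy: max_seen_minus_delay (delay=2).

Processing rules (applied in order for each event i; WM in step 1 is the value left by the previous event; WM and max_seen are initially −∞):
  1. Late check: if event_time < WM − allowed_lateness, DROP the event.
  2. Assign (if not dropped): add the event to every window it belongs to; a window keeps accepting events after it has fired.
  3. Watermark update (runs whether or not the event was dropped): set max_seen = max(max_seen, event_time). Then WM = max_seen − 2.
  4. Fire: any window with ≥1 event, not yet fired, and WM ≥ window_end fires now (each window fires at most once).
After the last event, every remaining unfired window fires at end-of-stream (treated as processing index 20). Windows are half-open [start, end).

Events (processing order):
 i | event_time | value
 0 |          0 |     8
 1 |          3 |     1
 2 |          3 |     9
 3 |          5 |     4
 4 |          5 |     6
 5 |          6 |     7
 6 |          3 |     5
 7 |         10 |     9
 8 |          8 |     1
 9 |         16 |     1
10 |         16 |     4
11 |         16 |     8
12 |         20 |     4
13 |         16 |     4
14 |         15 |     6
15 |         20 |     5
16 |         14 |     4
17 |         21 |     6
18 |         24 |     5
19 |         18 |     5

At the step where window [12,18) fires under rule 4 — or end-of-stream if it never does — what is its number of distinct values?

i=0 t=0 v=8: → [0,6); WM=-2
i=1 t=3 v=1: → [0,6); WM=1
i=2 t=3 v=9: → [0,6); WM=1
i=3 t=5 v=4: → [4,10),[0,6); WM=3
i=4 t=5 v=6: → [4,10),[0,6); WM=3
i=5 t=6 v=7: → [4,10); WM=4
i=6 t=3 v=5: → [0,6); WM=4
i=7 t=10 v=9: → [8,14); WM=8; [0,6) fires=6
i=8 t=8 v=1: → [8,14),[4,10); WM=8
i=9 t=16 v=1: → [16,22),[12,18); WM=14; [4,10) fires=4 [8,14) fires=2
i=10 t=16 v=4: → [16,22),[12,18); WM=14
i=11 t=16 v=8: → [16,22),[12,18); WM=14
i=12 t=20 v=4: → [20,26),[16,22); WM=18; [12,18) fires=3
i=13 t=16 v=4: → [16,22),[12,18); WM=18
i=14 t=15 v=6: → [12,18); WM=18
i=15 t=20 v=5: → [20,26),[16,22); WM=18
i=16 t=14 v=4: → [12,18); WM=18
i=17 t=21 v=6: → [20,26),[16,22); WM=19
i=18 t=24 v=5: → [24,30),[20,26); WM=22; [16,22) fires=5
i=19 t=18 v=5: → [16,22); WM=22

3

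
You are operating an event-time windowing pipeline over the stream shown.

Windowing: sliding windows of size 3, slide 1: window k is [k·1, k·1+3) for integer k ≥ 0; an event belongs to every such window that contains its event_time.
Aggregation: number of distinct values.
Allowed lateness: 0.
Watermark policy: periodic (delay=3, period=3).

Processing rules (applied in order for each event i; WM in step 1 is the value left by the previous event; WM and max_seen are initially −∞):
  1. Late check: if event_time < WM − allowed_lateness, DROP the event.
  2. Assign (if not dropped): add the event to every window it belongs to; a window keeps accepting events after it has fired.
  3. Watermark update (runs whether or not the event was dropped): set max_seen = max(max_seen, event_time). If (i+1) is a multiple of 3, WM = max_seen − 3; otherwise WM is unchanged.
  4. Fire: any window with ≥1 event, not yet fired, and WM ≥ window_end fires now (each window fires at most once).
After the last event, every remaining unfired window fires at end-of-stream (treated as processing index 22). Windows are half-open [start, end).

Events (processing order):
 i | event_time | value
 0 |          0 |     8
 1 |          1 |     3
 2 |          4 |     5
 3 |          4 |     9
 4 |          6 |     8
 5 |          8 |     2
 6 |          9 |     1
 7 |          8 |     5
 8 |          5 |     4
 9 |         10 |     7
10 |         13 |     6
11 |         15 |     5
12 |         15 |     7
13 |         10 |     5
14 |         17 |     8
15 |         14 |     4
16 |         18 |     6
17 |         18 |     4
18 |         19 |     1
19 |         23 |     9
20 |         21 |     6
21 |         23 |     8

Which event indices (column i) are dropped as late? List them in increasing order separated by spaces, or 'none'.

13

i=0 t=0 v=8: → [0,3); WM=−∞
i=1 t=1 v=3: → [1,4),[0,3); WM=−∞
i=2 t=4 v=5: → [4,7),[3,6),[2,5); WM=1
i=3 t=4 v=9: → [4,7),[3,6),[2,5); WM=1
i=4 t=6 v=8: → [6,9),[5,8),[4,7); WM=1
i=5 t=8 v=2: → [8,11),[7,10),[6,9); WM=5; [0,3) fires=2 [1,4) fires=1 [2,5) fires=2
i=6 t=9 v=1: → [9,12),[8,11),[7,10); WM=5
i=7 t=8 v=5: → [8,11),[7,10),[6,9); WM=5
i=8 t=5 v=4: → [5,8),[4,7),[3,6); WM=6; [3,6) fires=3
i=9 t=10 v=7: → [10,13),[9,12),[8,11); WM=6
i=10 t=13 v=6: → [13,16),[12,15),[11,14); WM=6
i=11 t=15 v=5: → [15,18),[14,17),[13,16); WM=12; [4,7) fires=4 [5,8) fires=2 [6,9) fires=3 [7,10) fires=3 [8,11) fires=4 [9,12) fires=2
i=12 t=15 v=7: → [15,18),[14,17),[13,16); WM=12
i=13 t=10 v=5: DROP (t<12-0); WM=12
i=14 t=17 v=8: → [17,20),[16,19),[15,18); WM=14; [10,13) fires=1 [11,14) fires=1
i=15 t=14 v=4: → [14,17),[13,16),[12,15); WM=14
i=16 t=18 v=6: → [18,21),[17,20),[16,19); WM=14
i=17 t=18 v=4: → [18,21),[17,20),[16,19); WM=15; [12,15) fires=2
i=18 t=19 v=1: → [19,22),[18,21),[17,20); WM=15
i=19 t=23 v=9: → [23,26),[22,25),[21,24); WM=15
i=20 t=21 v=6: → [21,24),[20,23),[19,22); WM=20; [13,16) fires=4 [14,17) fires=3 [15,18) fires=3 [16,19) fires=3 [17,20) fires=4
i=21 t=23 v=8: → [23,26),[22,25),[21,24); WM=20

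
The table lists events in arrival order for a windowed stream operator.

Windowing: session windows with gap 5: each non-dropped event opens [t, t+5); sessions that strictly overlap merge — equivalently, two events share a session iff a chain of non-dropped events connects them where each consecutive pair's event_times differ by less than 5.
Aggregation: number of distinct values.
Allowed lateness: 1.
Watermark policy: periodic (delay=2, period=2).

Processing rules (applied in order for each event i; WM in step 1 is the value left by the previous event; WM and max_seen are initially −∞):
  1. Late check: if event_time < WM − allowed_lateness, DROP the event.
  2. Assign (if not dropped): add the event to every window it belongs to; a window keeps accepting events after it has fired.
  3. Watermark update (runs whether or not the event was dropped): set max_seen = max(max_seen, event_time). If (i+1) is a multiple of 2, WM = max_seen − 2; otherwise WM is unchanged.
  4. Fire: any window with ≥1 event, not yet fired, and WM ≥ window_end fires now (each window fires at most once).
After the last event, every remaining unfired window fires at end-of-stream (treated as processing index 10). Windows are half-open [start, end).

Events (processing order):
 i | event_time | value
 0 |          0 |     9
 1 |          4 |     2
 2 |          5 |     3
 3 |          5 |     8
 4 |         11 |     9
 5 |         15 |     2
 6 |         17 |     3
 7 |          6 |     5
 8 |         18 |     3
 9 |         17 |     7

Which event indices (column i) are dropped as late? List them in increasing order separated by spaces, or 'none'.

7

i=0 t=0 v=9: → [0,5); WM=−∞
i=1 t=4 v=2: → [0,9); WM=2
i=2 t=5 v=3: → [0,10); WM=2
i=3 t=5 v=8: → [0,10); WM=3
i=4 t=11 v=9: → [11,16); WM=3
i=5 t=15 v=2: → [11,20); WM=13
i=6 t=17 v=3: → [11,22); WM=13
i=7 t=6 v=5: DROP (t<13-1); WM=15
i=8 t=18 v=3: → [11,23); WM=15
i=9 t=17 v=7: → [11,23); WM=16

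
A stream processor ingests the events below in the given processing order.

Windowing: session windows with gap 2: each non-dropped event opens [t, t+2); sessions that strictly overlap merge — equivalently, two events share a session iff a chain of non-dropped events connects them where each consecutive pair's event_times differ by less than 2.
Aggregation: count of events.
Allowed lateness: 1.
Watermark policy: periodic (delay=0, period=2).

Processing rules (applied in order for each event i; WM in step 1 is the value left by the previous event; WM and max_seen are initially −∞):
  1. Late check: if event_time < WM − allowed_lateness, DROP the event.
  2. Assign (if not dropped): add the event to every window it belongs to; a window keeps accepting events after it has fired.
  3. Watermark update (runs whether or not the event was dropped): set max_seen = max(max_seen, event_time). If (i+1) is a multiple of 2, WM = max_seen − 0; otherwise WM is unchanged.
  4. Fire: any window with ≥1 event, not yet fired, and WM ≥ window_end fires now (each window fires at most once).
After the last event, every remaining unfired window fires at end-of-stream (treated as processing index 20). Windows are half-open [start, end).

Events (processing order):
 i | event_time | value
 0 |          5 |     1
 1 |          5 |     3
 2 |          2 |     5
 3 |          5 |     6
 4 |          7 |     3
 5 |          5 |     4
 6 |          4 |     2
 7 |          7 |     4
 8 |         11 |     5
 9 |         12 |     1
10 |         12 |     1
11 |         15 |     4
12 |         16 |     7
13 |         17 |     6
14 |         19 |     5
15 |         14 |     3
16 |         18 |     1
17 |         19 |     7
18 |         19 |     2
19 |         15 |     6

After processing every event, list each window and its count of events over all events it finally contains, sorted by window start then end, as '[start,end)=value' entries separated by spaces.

i=0 t=5 v=1: → [5,7); WM=−∞
i=1 t=5 v=3: → [5,7); WM=5
i=2 t=2 v=5: DROP (t<5-1); WM=5
i=3 t=5 v=6: → [5,7); WM=5
i=4 t=7 v=3: → [7,9); WM=5
i=5 t=5 v=4: → [5,7); WM=7
i=6 t=4 v=2: DROP (t<7-1); WM=7
i=7 t=7 v=4: → [7,9); WM=7
i=8 t=11 v=5: → [11,13); WM=7
i=9 t=12 v=1: → [11,14); WM=12
i=10 t=12 v=1: → [11,14); WM=12
i=11 t=15 v=4: → [15,17); WM=15
i=12 t=16 v=7: → [15,18); WM=15
i=13 t=17 v=6: → [15,19); WM=17
i=14 t=19 v=5: → [19,21); WM=17
i=15 t=14 v=3: DROP (t<17-1); WM=19
i=16 t=18 v=1: → [15,21); WM=19
i=17 t=19 v=7: → [15,21); WM=19
i=18 t=19 v=2: → [15,21); WM=19
i=19 t=15 v=6: DROP (t<19-1); WM=19

[5,7)=4 [7,9)=2 [11,14)=3 [15,21)=7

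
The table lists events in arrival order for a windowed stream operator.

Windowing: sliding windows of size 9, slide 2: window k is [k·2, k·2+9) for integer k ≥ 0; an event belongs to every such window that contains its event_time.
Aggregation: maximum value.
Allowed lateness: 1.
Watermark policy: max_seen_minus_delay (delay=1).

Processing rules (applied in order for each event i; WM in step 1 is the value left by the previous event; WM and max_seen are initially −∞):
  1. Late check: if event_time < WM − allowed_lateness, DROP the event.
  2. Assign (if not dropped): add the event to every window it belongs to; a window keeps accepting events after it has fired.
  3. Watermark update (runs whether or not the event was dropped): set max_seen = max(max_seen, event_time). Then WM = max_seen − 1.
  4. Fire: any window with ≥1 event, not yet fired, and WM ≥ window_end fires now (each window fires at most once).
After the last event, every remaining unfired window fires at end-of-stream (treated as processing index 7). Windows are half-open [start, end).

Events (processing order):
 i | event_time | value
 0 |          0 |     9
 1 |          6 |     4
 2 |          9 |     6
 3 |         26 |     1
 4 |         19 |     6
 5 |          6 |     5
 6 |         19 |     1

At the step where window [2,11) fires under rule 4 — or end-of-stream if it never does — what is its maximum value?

6

i=0 t=0 v=9: → [0,9); WM=-1
i=1 t=6 v=4: → [6,15),[4,13),[2,11),[0,9); WM=5
i=2 t=9 v=6: → [8,17),[6,15),[4,13),[2,11); WM=8
i=3 t=26 v=1: → [26,35),[24,33),[22,31),[20,29),[18,27); WM=25; [0,9) fires=9 [2,11) fires=6 [4,13) fires=6 [6,15) fires=6 [8,17) fires=6
i=4 t=19 v=6: DROP (t<25-1); WM=25
i=5 t=6 v=5: DROP (t<25-1); WM=25
i=6 t=19 v=1: DROP (t<25-1); WM=25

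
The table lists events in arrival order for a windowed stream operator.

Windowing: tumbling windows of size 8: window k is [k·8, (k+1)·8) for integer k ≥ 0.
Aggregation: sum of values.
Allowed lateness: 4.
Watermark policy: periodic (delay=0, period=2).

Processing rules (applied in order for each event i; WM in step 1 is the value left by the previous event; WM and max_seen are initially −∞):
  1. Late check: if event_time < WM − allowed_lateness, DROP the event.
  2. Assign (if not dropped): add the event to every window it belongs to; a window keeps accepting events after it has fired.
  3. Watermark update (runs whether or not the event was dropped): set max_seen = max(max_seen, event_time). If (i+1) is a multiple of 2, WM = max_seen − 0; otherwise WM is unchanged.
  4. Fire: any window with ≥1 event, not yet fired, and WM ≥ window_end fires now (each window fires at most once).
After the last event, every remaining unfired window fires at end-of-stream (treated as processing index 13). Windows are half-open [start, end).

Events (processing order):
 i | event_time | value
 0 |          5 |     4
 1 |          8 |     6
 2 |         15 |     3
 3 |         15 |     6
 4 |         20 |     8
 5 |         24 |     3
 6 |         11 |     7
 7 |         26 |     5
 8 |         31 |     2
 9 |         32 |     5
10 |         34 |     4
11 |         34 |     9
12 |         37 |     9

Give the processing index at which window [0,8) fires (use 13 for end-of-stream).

i=0 t=5 v=4: → [0,8); WM=−∞
i=1 t=8 v=6: → [8,16); WM=8; [0,8) fires=4
i=2 t=15 v=3: → [8,16); WM=8
i=3 t=15 v=6: → [8,16); WM=15
i=4 t=20 v=8: → [16,24); WM=15
i=5 t=24 v=3: → [24,32); WM=24; [8,16) fires=15 [16,24) fires=8
i=6 t=11 v=7: DROP (t<24-4); WM=24
i=7 t=26 v=5: → [24,32); WM=26
i=8 t=31 v=2: → [24,32); WM=26
i=9 t=32 v=5: → [32,40); WM=32; [24,32) fires=10
i=10 t=34 v=4: → [32,40); WM=32
i=11 t=34 v=9: → [32,40); WM=34
i=12 t=37 v=9: → [32,40); WM=34

1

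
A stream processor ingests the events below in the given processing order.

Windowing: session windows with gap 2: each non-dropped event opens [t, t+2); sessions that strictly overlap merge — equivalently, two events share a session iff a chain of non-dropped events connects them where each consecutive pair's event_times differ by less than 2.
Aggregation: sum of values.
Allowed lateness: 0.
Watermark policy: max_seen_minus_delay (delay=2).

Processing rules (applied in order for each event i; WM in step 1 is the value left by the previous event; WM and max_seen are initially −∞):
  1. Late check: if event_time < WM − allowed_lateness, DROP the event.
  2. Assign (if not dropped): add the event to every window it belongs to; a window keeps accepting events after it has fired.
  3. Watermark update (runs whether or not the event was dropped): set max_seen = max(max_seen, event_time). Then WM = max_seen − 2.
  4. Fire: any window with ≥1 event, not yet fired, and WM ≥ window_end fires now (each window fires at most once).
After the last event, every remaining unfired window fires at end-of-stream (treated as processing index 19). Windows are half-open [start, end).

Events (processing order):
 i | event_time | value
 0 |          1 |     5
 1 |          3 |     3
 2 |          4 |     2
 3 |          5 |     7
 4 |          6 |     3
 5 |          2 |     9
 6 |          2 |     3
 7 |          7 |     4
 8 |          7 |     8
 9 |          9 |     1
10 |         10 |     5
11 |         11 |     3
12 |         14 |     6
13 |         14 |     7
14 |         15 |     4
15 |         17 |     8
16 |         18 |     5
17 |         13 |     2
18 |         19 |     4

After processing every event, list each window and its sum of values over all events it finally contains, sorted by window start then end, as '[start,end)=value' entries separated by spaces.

[1,3)=5 [3,9)=27 [9,13)=9 [14,17)=17 [17,21)=17

i=0 t=1 v=5: → [1,3); WM=-1
i=1 t=3 v=3: → [3,5); WM=1
i=2 t=4 v=2: → [3,6); WM=2
i=3 t=5 v=7: → [3,7); WM=3
i=4 t=6 v=3: → [3,8); WM=4
i=5 t=2 v=9: DROP (t<4-0); WM=4
i=6 t=2 v=3: DROP (t<4-0); WM=4
i=7 t=7 v=4: → [3,9); WM=5
i=8 t=7 v=8: → [3,9); WM=5
i=9 t=9 v=1: → [9,11); WM=7
i=10 t=10 v=5: → [9,12); WM=8
i=11 t=11 v=3: → [9,13); WM=9
i=12 t=14 v=6: → [14,16); WM=12
i=13 t=14 v=7: → [14,16); WM=12
i=14 t=15 v=4: → [14,17); WM=13
i=15 t=17 v=8: → [17,19); WM=15
i=16 t=18 v=5: → [17,20); WM=16
i=17 t=13 v=2: DROP (t<16-0); WM=16
i=18 t=19 v=4: → [17,21); WM=17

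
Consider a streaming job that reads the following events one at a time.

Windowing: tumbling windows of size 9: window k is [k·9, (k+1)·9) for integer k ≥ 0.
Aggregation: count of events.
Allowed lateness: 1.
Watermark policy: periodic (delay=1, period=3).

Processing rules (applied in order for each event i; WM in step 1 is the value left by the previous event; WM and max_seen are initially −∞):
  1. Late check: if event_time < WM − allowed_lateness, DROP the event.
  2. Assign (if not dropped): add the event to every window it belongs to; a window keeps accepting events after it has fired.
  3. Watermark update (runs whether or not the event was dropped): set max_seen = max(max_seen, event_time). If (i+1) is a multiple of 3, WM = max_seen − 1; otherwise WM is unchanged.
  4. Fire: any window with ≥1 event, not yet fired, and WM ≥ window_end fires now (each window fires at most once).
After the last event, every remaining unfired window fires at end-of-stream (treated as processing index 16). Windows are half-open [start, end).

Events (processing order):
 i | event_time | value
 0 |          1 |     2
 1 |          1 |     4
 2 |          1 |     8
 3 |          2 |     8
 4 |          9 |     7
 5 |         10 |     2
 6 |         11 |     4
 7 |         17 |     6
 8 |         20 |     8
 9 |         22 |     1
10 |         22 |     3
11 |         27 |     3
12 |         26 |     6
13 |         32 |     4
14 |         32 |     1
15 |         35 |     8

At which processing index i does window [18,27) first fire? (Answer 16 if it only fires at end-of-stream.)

i=0 t=1 v=2: → [0,9); WM=−∞
i=1 t=1 v=4: → [0,9); WM=−∞
i=2 t=1 v=8: → [0,9); WM=0
i=3 t=2 v=8: → [0,9); WM=0
i=4 t=9 v=7: → [9,18); WM=0
i=5 t=10 v=2: → [9,18); WM=9; [0,9) fires=4
i=6 t=11 v=4: → [9,18); WM=9
i=7 t=17 v=6: → [9,18); WM=9
i=8 t=20 v=8: → [18,27); WM=19; [9,18) fires=4
i=9 t=22 v=1: → [18,27); WM=19
i=10 t=22 v=3: → [18,27); WM=19
i=11 t=27 v=3: → [27,36); WM=26
i=12 t=26 v=6: → [18,27); WM=26
i=13 t=32 v=4: → [27,36); WM=26
i=14 t=32 v=1: → [27,36); WM=31; [18,27) fires=4
i=15 t=35 v=8: → [27,36); WM=31

14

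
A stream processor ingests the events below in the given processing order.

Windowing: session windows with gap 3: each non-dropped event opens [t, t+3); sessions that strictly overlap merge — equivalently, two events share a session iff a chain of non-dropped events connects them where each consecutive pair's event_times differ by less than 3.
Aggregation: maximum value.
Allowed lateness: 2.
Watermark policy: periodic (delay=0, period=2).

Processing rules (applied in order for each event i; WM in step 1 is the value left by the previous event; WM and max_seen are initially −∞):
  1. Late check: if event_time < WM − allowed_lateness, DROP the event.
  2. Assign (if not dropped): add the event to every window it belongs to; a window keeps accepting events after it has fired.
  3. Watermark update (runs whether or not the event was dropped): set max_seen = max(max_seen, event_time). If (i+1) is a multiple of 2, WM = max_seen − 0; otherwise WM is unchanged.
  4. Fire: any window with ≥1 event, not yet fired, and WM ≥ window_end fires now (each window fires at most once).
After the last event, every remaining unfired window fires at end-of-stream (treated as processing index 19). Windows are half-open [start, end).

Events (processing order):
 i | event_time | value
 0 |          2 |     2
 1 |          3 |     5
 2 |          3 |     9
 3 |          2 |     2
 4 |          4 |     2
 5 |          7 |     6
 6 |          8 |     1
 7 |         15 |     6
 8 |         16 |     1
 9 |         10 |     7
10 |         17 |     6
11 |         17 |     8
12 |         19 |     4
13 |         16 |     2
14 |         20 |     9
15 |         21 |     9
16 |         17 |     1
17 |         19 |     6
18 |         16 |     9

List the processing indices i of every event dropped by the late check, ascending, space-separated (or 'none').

i=0 t=2 v=2: → [2,5); WM=−∞
i=1 t=3 v=5: → [2,6); WM=3
i=2 t=3 v=9: → [2,6); WM=3
i=3 t=2 v=2: → [2,6); WM=3
i=4 t=4 v=2: → [2,7); WM=3
i=5 t=7 v=6: → [7,10); WM=7
i=6 t=8 v=1: → [7,11); WM=7
i=7 t=15 v=6: → [15,18); WM=15
i=8 t=16 v=1: → [15,19); WM=15
i=9 t=10 v=7: DROP (t<15-2); WM=16
i=10 t=17 v=6: → [15,20); WM=16
i=11 t=17 v=8: → [15,20); WM=17
i=12 t=19 v=4: → [15,22); WM=17
i=13 t=16 v=2: → [15,22); WM=19
i=14 t=20 v=9: → [15,23); WM=19
i=15 t=21 v=9: → [15,24); WM=21
i=16 t=17 v=1: DROP (t<21-2); WM=21
i=17 t=19 v=6: → [15,24); WM=21
i=18 t=16 v=9: DROP (t<21-2); WM=21

9 16 18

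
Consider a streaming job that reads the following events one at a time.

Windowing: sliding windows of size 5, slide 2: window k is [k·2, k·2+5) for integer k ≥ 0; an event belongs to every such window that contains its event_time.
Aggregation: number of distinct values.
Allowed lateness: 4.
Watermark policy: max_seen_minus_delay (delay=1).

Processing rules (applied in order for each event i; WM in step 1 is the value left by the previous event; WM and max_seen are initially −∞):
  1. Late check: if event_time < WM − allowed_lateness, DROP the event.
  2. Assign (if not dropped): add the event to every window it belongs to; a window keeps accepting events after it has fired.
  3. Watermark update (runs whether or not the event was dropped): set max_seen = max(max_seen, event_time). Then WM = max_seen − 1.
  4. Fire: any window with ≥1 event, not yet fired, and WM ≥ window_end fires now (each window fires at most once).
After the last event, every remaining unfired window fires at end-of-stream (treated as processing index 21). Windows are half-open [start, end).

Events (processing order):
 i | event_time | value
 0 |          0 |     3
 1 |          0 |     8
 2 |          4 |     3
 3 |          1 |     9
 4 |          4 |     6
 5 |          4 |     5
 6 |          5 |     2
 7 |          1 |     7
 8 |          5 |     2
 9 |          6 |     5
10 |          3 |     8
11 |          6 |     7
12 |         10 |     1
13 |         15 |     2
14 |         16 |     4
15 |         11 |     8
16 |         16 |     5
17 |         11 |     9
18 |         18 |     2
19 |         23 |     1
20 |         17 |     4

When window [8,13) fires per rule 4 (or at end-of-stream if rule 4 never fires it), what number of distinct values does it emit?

1

i=0 t=0 v=3: → [0,5); WM=-1
i=1 t=0 v=8: → [0,5); WM=-1
i=2 t=4 v=3: → [4,9),[2,7),[0,5); WM=3
i=3 t=1 v=9: → [0,5); WM=3
i=4 t=4 v=6: → [4,9),[2,7),[0,5); WM=3
i=5 t=4 v=5: → [4,9),[2,7),[0,5); WM=3
i=6 t=5 v=2: → [4,9),[2,7); WM=4
i=7 t=1 v=7: → [0,5); WM=4
i=8 t=5 v=2: → [4,9),[2,7); WM=4
i=9 t=6 v=5: → [6,11),[4,9),[2,7); WM=5; [0,5) fires=6
i=10 t=3 v=8: → [2,7),[0,5); WM=5
i=11 t=6 v=7: → [6,11),[4,9),[2,7); WM=5
i=12 t=10 v=1: → [10,15),[8,13),[6,11); WM=9; [2,7) fires=6 [4,9) fires=5
i=13 t=15 v=2: → [14,19),[12,17); WM=14; [6,11) fires=3 [8,13) fires=1
i=14 t=16 v=4: → [16,21),[14,19),[12,17); WM=15; [10,15) fires=1
i=15 t=11 v=8: → [10,15),[8,13); WM=15
i=16 t=16 v=5: → [16,21),[14,19),[12,17); WM=15
i=17 t=11 v=9: → [10,15),[8,13); WM=15
i=18 t=18 v=2: → [18,23),[16,21),[14,19); WM=17; [12,17) fires=3
i=19 t=23 v=1: → [22,27),[20,25); WM=22; [14,19) fires=3 [16,21) fires=3
i=20 t=17 v=4: DROP (t<22-4); WM=22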